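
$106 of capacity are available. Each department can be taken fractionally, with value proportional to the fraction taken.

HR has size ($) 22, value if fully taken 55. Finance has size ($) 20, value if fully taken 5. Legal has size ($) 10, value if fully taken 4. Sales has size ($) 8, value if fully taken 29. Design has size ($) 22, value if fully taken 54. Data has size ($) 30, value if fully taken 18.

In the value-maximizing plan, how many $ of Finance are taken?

14

Sort by value density: Sales 29/8≈3.62, HR 55/22≈2.5, Design 54/22≈2.45, Data 18/30≈0.6, Legal 4/10≈0.4, Finance 5/20≈0.25.
Sales: take in full, 8 $ for value 29 → 98 left.
All 22 $ of HR fit (value 55) → 76 remain.
All 22 $ of Design fit (value 54) → 54 remain.
Take all of Data (30 $, value 18) → 24 $ left.
Legal: take in full, 10 $ for value 4 → 14 left.
Fill the last 14 $ with part of Finance: 14/20 of it earns 3.5.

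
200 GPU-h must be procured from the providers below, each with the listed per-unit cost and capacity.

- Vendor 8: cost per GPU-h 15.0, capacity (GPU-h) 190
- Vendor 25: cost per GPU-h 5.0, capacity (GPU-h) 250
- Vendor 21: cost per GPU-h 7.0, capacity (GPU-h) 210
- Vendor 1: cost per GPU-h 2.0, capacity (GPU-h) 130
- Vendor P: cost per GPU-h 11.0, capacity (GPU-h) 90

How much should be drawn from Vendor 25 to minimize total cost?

70

Fill from the cheapest provider first.
Take 130 from Vendor 1 at 2.0 → need 70 more.
Take 70 from Vendor 25 at 5.0 to finish.
Vendor 21, Vendor P, Vendor 8: unused.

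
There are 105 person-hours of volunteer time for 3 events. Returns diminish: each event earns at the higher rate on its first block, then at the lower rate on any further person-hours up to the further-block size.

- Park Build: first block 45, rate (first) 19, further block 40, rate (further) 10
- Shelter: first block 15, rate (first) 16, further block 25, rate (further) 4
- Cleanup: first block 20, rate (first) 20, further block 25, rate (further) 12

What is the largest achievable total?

Order all 6 blocks by rate: Cleanup/T1 20 > Park Build/T1 19 > Shelter/T1 16 > Cleanup/T2 12 > Park Build/T2 10 > Shelter/T2 4.
Cleanup/T1 (20): +20 ; 85 left.
Park Build T1 at 19: fill all 45 ; 40 left.
Shelter T1 at 16: fill all 15 ; 25 left.
Cleanup T2 at 12: fill all 25 ; 0 left.
Total = 20×20 + 19×45 + 16×15 + 12×25 = 1795.

1795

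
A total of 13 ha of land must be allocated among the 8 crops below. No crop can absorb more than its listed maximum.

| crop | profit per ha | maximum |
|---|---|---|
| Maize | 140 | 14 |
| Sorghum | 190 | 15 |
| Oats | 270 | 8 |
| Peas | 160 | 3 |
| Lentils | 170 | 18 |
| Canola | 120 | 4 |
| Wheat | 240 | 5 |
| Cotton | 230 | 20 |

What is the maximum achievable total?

Rank by profit per ha: Oats 270 > Wheat 240 > Cotton 230 > Sorghum 190 > Lentils 170 > Peas 160 > Maize 140 > Canola 120.
Oats: +8 to 8 (cap) → 5 left.
Give Wheat 5 to hit its cap of 5 → 0 left.
Total = 270×8 + 240×5 = 3360.

3360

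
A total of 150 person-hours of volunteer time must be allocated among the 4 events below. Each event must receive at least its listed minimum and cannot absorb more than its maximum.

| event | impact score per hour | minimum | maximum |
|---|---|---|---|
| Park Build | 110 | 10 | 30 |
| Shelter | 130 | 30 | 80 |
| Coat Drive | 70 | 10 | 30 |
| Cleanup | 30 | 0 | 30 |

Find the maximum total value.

16100

Meeting every minimum uses 10+30+10+0 = 50 person-hours, leaving 100.
Rank by impact score per hour: Shelter 130 > Park Build 110 > Coat Drive 70 > Cleanup 30.
Shelter takes 50 more to reach its cap of 80 → 50 left.
Give Park Build 20 more to hit its cap of 30 → 30 left.
Coat Drive takes 20 more to reach its cap of 30 → 10 left.
Cleanup: +10 (room for 30) → 10. Pool exhausted.
Total = 110×30 + 130×80 + 70×30 + 30×10 = 16100.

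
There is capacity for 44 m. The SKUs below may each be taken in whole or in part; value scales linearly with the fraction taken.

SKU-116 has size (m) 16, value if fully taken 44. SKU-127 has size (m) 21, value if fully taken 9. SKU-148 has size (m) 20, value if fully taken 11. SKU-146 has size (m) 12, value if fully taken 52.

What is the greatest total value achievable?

104.8

Best value per unit of size first: SKU-146 52/12≈4.33, SKU-116 44/16≈2.75, SKU-148 11/20≈0.55, SKU-127 9/21≈0.429.
All 12 m of SKU-146 fit (value 52) — 32 remain.
Take all of SKU-116 (16 m, value 44) — 16 m left.
Fill the last 16 m with part of SKU-148: 16/20 of it earns 8.8.
Total value = 104.8.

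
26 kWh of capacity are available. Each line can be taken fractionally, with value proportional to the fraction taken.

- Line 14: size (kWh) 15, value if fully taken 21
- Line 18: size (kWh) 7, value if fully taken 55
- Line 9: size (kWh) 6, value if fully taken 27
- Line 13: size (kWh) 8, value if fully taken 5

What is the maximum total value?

Rank by value-to-size ratio: Line 18 55/7≈7.86, Line 9 27/6≈4.5, Line 14 21/15≈1.4, Line 13 5/8≈0.625.
Line 18: take in full, 7 kWh for value 55 → 19 left.
Take all of Line 9 (6 kWh, value 27) → 13 kWh left.
Only 13 kWh remain; take 13/15 of Line 14 for value 21×13/15 = 18.2.
Total value = 100.2.

100.2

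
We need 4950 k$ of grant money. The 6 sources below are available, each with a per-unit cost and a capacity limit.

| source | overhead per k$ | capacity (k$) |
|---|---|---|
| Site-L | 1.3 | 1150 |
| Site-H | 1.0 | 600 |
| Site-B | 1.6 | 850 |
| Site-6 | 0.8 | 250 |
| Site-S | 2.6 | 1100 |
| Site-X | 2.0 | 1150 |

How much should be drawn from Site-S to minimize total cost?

Fill from the cheapest source first.
Site-6 (0.8): use full 250 — 4700 k$ to go.
Site-H at 1.0: take all 600 k$ — 4100 still needed.
Take 1150 from Site-L at 1.3 — need 2950 more.
Site-B (1.6): use full 850 — 2100 k$ to go.
Site-X at 2.0: take all 1150 k$ — 950 still needed.
Site-S at 2.6: take 950 of its 1100 — requirement met.

950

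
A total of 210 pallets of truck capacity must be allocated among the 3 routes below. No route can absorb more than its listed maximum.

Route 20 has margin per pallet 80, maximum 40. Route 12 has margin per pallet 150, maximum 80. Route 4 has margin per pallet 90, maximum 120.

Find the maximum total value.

23600

Highest margin per pallet first: Route 12 150 > Route 4 90 > Route 20 80.
Route 12 takes 80 to reach its cap of 80 → 130 left.
Route 4 takes 120 to reach its cap of 120 → 10 left.
Only 10 left; Route 20 takes them to reach 10.
Total = 80×10 + 150×80 + 90×120 = 23600.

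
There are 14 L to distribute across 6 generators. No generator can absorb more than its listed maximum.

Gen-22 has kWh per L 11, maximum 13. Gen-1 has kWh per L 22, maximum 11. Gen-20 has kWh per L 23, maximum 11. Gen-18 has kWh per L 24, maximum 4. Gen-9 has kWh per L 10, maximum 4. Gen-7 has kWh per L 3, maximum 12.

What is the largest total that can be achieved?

Highest kWh per L first: Gen-18 24 > Gen-20 23 > Gen-1 22 > Gen-22 11 > Gen-9 10 > Gen-7 3.
Give Gen-18 4 to hit its cap of 4 → 10 left.
Only 10 left; Gen-20 takes them to reach 10.
Total = 23×10 + 24×4 = 326.

326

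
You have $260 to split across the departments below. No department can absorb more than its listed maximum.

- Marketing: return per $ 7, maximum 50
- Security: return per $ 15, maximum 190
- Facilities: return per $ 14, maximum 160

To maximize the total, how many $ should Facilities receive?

Rank by return per $: Security 15 > Facilities 14 > Marketing 7.
Give Security 190 to hit its cap of 190 → 70 left.
Facilities: +70 (room for 160) → 70. Pool exhausted.

70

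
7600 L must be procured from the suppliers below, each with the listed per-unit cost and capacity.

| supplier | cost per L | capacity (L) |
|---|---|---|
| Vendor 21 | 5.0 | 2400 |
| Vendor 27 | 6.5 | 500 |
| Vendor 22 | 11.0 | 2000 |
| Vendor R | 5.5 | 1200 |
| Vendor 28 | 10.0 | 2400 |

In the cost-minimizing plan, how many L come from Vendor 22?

1100

Cheapest first:
Take 2400 from Vendor 21 at 5.0 — need 5200 more.
Vendor R (5.5): use full 1200 — 4000 L to go.
Vendor 27 (6.5): use full 500 — 3500 L to go.
Vendor 28 at 10.0: take all 2400 L — 1100 still needed.
Take 1100 from Vendor 22 at 11.0 to finish.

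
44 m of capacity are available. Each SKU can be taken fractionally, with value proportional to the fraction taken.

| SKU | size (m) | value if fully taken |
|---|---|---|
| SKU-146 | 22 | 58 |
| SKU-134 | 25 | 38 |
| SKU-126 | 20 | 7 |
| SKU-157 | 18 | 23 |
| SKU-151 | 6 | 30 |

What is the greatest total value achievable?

112.32

Sort by value density: SKU-151 30/6≈5, SKU-146 58/22≈2.64, SKU-134 38/25≈1.52, SKU-157 23/18≈1.28, SKU-126 7/20≈0.35.
All 6 m of SKU-151 fit (value 30) → 38 remain.
All 22 m of SKU-146 fit (value 58) → 16 remain.
Only 16 m remain; take 16/25 of SKU-134 for value 38×16/25 = 24.32.
Total value = 112.32.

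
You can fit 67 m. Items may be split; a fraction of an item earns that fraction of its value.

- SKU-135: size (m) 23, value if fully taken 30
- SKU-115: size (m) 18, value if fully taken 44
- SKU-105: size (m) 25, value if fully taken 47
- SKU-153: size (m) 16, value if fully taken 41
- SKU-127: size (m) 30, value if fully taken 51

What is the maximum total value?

145.6

Rank by value-to-size ratio: SKU-153 41/16≈2.56, SKU-115 44/18≈2.44, SKU-105 47/25≈1.88, SKU-127 51/30≈1.7, SKU-135 30/23≈1.3.
All 16 m of SKU-153 fit (value 41) ; 51 remain.
Take all of SKU-115 (18 m, value 44) ; 33 m left.
Take all of SKU-105 (25 m, value 47) ; 8 m left.
Only 8 m remain; take 8/30 of SKU-127 for value 51×8/30 = 13.6.
Total value = 145.6.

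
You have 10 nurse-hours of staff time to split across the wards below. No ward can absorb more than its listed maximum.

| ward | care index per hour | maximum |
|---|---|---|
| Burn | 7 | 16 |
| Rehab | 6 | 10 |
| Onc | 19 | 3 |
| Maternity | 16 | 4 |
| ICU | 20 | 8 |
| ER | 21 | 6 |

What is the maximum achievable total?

206

Order the wards by care index per hour: ER 21 > ICU 20 > Onc 19 > Maternity 16 > Burn 7 > Rehab 6.
ER: +6 to 6 (cap) ; 4 left.
ICU has room for 8 but only 4 remain, so it gets 4.
Total = 20×4 + 21×6 = 206.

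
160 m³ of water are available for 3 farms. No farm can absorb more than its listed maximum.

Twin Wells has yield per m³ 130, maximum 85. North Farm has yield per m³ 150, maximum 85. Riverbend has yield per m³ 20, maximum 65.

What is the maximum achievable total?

22500

Rank by yield per m³: North Farm 150 > Twin Wells 130 > Riverbend 20.
Give North Farm 85 to hit its cap of 85 ; 75 left.
Twin Wells has room for 85 but only 75 remain, so it gets 75.
Total = 130×75 + 150×85 = 22500.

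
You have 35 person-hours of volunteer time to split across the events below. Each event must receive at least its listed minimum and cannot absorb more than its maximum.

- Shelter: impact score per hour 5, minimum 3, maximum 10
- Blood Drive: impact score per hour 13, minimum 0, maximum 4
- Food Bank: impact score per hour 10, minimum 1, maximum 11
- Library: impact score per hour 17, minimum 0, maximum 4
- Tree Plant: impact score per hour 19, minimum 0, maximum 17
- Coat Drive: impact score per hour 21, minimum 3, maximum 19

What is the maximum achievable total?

Meeting every minimum uses 3+0+1+0+0+3 = 7 person-hours, leaving 28.
Highest impact score per hour first: Coat Drive 21 > Tree Plant 19 > Library 17 > Blood Drive 13 > Food Bank 10 > Shelter 5.
Coat Drive: +16 to 19 (cap) ; 12 left.
Only 12 left; Tree Plant takes them to reach 12.
Total = 5×3 + 10×1 + 19×12 + 21×19 = 652.

652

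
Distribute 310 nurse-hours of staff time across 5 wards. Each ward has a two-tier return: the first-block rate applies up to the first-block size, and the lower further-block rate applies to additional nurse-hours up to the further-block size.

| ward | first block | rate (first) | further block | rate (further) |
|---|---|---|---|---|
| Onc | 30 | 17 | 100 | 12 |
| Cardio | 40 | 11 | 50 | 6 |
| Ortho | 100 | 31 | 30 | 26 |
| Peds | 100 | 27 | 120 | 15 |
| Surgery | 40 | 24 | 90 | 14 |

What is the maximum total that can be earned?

Treat each block as its own option and order by rate: Ortho/tier1 31 > Peds/tier1 27 > Ortho/tier2 26 > Surgery/tier1 24 > Onc/tier1 17 > Peds/tier2 15 > Surgery/tier2 14 > Onc/tier2 12 > Cardio/tier1 11 > Cardio/tier2 6.
Fill Ortho tier1 block (100 at 31) → 210 left.
Peds/tier1 (27): +100 → 110 left.
Ortho tier2 at 26: fill all 30 → 80 left.
Fill Surgery tier1 block (40 at 24) → 40 left.
Onc tier1 at 17: fill all 30 → 10 left.
Peds/tier2: +10 of 120 at 15; pool empty.
Total = 31×100 + 27×100 + 26×30 + 24×40 + 17×30 + 15×10 = 8200.

8200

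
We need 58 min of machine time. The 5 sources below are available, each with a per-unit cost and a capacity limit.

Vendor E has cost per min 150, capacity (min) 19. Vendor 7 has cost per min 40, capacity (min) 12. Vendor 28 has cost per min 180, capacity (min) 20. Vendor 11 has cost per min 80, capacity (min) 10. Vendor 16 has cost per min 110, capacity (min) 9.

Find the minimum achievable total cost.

Fill from the cheapest source first.
Vendor 7 (40): use full 12 ; 46 min to go.
Take 10 from Vendor 11 at 80 ; need 36 more.
Vendor 16 (110): use full 9 ; 27 min to go.
Take 19 from Vendor E at 150 ; need 8 more.
Take 8 from Vendor 28 at 180 to finish.
Cost = 12×40 + 10×80 + 9×110 + 19×150 + 8×180 = 6560.

6560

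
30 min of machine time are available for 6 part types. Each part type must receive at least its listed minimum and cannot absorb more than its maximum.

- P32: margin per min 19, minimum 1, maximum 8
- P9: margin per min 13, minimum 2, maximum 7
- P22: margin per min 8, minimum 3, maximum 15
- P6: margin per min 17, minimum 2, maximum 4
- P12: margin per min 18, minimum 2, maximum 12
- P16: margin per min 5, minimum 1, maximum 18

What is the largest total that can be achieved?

491

Meeting every minimum uses 1+2+3+2+2+1 = 11 min, leaving 19.
Rank by margin per min: P32 19 > P12 18 > P6 17 > P9 13 > P22 8 > P16 5.
P32 takes 7 more to reach its cap of 8 → 12 left.
P12 takes 10 more to reach its cap of 12 → 2 left.
Give P6 2 more to hit its cap of 4 → 0 left.
Total = 19×8 + 13×2 + 8×3 + 17×4 + 18×12 + 5×1 = 491.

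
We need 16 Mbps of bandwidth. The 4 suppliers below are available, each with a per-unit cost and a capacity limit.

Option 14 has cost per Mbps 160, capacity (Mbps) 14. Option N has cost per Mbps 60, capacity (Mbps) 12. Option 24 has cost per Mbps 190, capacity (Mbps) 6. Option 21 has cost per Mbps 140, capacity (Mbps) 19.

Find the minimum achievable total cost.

Use suppliers in increasing cost order.
Option N (60): use full 12 — 4 Mbps to go.
Option 21 at 140: take 4 of its 19 — requirement met.
Option 14, Option 24: unused.
Cost = 12×60 + 4×140 = 1280.

1280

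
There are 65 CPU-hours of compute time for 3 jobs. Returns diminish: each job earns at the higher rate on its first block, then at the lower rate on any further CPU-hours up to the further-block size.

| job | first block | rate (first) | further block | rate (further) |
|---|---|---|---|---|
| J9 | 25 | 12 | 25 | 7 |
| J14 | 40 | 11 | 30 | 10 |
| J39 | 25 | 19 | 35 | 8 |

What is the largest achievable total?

940

Rank every tier by rate: J39/tier1 19 > J9/tier1 12 > J14/tier1 11 > J14/tier2 10 > J39/tier2 8 > J9/tier2 7.
Fill J39 tier1 block (25 at 19) ; 40 left.
Fill J9 tier1 block (25 at 12) ; 15 left.
15 remain; put them into J14 tier1 at 11.
Total = 19×25 + 12×25 + 11×15 = 940.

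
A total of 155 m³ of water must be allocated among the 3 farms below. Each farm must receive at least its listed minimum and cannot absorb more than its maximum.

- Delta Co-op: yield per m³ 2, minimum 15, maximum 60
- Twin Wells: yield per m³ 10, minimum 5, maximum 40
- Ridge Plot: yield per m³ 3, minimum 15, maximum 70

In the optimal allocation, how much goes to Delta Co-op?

Meeting every minimum uses 15+5+15 = 35 m³, leaving 120.
Rank by yield per m³: Twin Wells 10 > Ridge Plot 3 > Delta Co-op 2.
Give Twin Wells 35 more to hit its cap of 40 — 85 left.
Ridge Plot takes 55 more to reach its cap of 70 — 30 left.
Delta Co-op: +30 (room for 45) → 45. Pool exhausted.

45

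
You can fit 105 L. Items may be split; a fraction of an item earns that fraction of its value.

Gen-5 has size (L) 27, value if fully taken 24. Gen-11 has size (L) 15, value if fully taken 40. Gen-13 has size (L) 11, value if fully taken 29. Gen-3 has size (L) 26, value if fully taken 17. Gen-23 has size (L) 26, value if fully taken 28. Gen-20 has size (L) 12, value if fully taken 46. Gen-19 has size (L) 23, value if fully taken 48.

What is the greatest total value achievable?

207

Rank by value-to-size ratio: Gen-20 46/12≈3.83, Gen-11 40/15≈2.67, Gen-13 29/11≈2.64, Gen-19 48/23≈2.09, Gen-23 28/26≈1.08, Gen-5 24/27≈0.889, Gen-3 17/26≈0.654.
Take all of Gen-20 (12 L, value 46) ; 93 L left.
Gen-11: take in full, 15 L for value 40 ; 78 left.
Take all of Gen-13 (11 L, value 29) ; 67 L left.
Gen-19: take in full, 23 L for value 48 ; 44 left.
Take all of Gen-23 (26 L, value 28) ; 18 L left.
18 L left: a 18/27 share of Gen-5 gives 24×18/27 = 16.
Total value = 207.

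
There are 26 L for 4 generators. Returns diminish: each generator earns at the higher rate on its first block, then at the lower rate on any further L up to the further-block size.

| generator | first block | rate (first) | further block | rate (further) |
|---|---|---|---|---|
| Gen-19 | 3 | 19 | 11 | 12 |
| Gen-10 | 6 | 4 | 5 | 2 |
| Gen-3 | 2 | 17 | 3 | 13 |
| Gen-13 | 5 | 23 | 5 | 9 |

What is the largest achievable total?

395

Treat each block as its own option and order by rate: Gen-13/T1 23 > Gen-19/T1 19 > Gen-3/T1 17 > Gen-3/T2 13 > Gen-19/T2 12 > Gen-13/T2 9 > Gen-10/T1 4 > Gen-10/T2 2.
Gen-13/T1 (23): +5 — 21 left.
Gen-19/T1 (19): +3 — 18 left.
Gen-3/T1 (17): +2 — 16 left.
Gen-3 T2 at 13: fill all 3 — 13 left.
Gen-19/T2 (12): +11 — 2 left.
Gen-13/T2: +2 of 5 at 9; pool empty.
Total = 23×5 + 19×3 + 17×2 + 13×3 + 12×11 + 9×2 = 395.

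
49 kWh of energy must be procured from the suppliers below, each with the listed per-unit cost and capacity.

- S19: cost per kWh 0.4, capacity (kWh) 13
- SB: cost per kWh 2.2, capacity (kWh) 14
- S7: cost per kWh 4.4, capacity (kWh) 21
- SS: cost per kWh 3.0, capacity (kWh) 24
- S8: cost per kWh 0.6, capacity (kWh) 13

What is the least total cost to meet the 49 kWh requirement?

Fill from the cheapest supplier first.
Take 13 from S19 at 0.4 ; need 36 more.
Take 13 from S8 at 0.6 ; need 23 more.
SB at 2.2: take all 14 kWh ; 9 still needed.
SS (3.0): take the remaining 9 ; done.
S7: unused.
Cost = 13×0.4 + 13×0.6 + 14×2.2 + 9×3.0 = 70.8.

70.8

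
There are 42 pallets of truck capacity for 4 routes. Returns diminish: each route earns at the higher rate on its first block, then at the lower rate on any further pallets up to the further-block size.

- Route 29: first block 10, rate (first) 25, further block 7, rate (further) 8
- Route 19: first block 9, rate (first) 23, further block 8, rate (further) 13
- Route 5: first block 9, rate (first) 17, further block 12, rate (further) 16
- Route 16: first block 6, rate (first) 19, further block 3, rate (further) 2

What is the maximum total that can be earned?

Treat each block as its own option and order by rate: Route 29/tier1 25 > Route 19/tier1 23 > Route 16/tier1 19 > Route 5/tier1 17 > Route 5/tier2 16 > Route 19/tier2 13 > Route 29/tier2 8 > Route 16/tier2 2.
Route 29/tier1 (25): +10 — 32 left.
Fill Route 19 tier1 block (9 at 23) — 23 left.
Route 16 tier1 at 19: fill all 6 — 17 left.
Fill Route 5 tier1 block (9 at 17) — 8 left.
8 remain; put them into Route 5 tier2 at 16.
Total = 25×10 + 23×9 + 19×6 + 17×9 + 16×8 = 852.

852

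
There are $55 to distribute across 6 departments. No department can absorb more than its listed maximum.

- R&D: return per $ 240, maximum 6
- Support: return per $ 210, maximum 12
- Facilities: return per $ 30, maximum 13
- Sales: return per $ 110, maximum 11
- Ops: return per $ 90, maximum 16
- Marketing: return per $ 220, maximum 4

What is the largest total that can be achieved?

Rank by return per $: R&D 240 > Marketing 220 > Support 210 > Sales 110 > Ops 90 > Facilities 30.
Give R&D 6 to hit its cap of 6 → 49 left.
Give Marketing 4 to hit its cap of 4 → 45 left.
Support takes 12 to reach its cap of 12 → 33 left.
Sales: +11 to 11 (cap) → 22 left.
Ops: +16 to 16 (cap) → 6 left.
Facilities: +6 (room for 13) → 6. Pool exhausted.
Total = 240×6 + 210×12 + 30×6 + 110×11 + 90×16 + 220×4 = 7670.

7670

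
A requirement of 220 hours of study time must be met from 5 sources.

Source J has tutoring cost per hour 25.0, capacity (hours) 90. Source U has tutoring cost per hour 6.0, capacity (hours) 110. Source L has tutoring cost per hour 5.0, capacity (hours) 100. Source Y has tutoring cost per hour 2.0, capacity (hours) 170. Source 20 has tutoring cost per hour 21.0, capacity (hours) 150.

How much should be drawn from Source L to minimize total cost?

50

Cheapest first:
Source Y (2.0): use full 170 ; 50 hours to go.
Source L at 5.0: take 50 of its 100 ; requirement met.
Source U, Source 20, Source J: unused.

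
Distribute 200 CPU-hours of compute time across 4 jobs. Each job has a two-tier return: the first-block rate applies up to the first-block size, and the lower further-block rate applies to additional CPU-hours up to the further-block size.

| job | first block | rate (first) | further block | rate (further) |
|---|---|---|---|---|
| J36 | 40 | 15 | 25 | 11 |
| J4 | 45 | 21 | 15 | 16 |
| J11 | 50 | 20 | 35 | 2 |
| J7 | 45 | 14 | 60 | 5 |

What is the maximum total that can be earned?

3470

Rank every tier by rate: J4/first 21 > J11/first 20 > J4/second 16 > J36/first 15 > J7/first 14 > J36/second 11 > J7/second 5 > J11/second 2.
Fill J4 first block (45 at 21) ; 155 left.
J11 first at 20: fill all 50 ; 105 left.
J4/second (16): +15 ; 90 left.
J36 first at 15: fill all 40 ; 50 left.
J7/first (14): +45 ; 5 left.
J36 second at 11: only 5 left, fill 5.
Total = 21×45 + 20×50 + 16×15 + 15×40 + 14×45 + 11×5 = 3470.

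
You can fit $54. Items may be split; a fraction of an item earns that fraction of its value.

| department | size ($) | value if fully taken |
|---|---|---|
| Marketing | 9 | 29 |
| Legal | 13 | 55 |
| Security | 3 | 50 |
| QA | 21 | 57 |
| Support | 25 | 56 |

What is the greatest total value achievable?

Best value per unit of size first: Security 50/3≈16.7, Legal 55/13≈4.23, Marketing 29/9≈3.22, QA 57/21≈2.71, Support 56/25≈2.24.
All 3 $ of Security fit (value 50) ; 51 remain.
All 13 $ of Legal fit (value 55) ; 38 remain.
All 9 $ of Marketing fit (value 29) ; 29 remain.
All 21 $ of QA fit (value 57) ; 8 remain.
8 $ left: a 8/25 share of Support gives 56×8/25 = 17.92.
Total value = 208.92.

208.92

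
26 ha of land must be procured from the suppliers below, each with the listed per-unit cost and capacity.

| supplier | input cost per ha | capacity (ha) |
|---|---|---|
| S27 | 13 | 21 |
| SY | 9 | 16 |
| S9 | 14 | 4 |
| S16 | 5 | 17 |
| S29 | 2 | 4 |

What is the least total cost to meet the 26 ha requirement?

Cheapest first:
Take 4 from S29 at 2 — need 22 more.
S16 at 5: take all 17 ha — 5 still needed.
SY (9): take the remaining 5 — done.
S27, S9: unused.
Cost = 4×2 + 17×5 + 5×9 = 138.

138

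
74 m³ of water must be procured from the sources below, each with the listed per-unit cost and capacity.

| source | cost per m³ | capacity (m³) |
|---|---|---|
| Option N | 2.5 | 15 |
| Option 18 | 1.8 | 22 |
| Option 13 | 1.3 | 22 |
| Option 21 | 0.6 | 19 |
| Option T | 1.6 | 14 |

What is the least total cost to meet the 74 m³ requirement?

Cheapest first:
Take 19 from Option 21 at 0.6 ; need 55 more.
Option 13 at 1.3: take all 22 m³ ; 33 still needed.
Take 14 from Option T at 1.6 ; need 19 more.
Option 18 (1.8): take the remaining 19 ; done.
Option N: unused.
Cost = 19×0.6 + 22×1.3 + 14×1.6 + 19×1.8 = 96.6.

96.6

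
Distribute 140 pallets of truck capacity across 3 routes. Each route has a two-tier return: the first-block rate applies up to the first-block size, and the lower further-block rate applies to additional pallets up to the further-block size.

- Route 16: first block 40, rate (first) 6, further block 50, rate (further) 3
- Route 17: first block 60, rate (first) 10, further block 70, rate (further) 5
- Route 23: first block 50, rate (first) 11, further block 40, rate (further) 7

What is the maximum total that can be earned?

1360

Order all 6 blocks by rate: Route 23/tier1 11 > Route 17/tier1 10 > Route 23/tier2 7 > Route 16/tier1 6 > Route 17/tier2 5 > Route 16/tier2 3.
Fill Route 23 tier1 block (50 at 11) ; 90 left.
Fill Route 17 tier1 block (60 at 10) ; 30 left.
Route 23/tier2: +30 of 40 at 7; pool empty.
Total = 11×50 + 10×60 + 7×30 = 1360.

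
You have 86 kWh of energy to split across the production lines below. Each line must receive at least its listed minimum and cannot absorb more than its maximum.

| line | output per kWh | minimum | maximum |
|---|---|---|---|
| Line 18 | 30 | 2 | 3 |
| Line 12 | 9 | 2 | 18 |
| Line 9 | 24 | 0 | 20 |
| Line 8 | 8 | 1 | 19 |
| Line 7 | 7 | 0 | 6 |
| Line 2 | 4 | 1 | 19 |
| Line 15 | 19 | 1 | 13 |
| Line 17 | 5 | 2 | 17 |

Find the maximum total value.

Meeting every minimum uses 2+2+0+1+0+1+1+2 = 9 kWh, leaving 77.
Highest output per kWh first: Line 18 30 > Line 9 24 > Line 15 19 > Line 12 9 > Line 8 8 > Line 7 7 > Line 17 5 > Line 2 4.
Line 18 takes 1 more to reach its cap of 3 — 76 left.
Line 9 takes 20 more to reach its cap of 20 — 56 left.
Line 15 takes 12 more to reach its cap of 13 — 44 left.
Line 12 takes 16 more to reach its cap of 18 — 28 left.
Line 8: +18 to 19 (cap) — 10 left.
Give Line 7 6 more to hit its cap of 6 — 4 left.
Line 17: +4 (room for 15) → 6. Pool exhausted.
Total = 30×3 + 9×18 + 24×20 + 8×19 + 7×6 + 4×1 + 19×13 + 5×6 = 1207.

1207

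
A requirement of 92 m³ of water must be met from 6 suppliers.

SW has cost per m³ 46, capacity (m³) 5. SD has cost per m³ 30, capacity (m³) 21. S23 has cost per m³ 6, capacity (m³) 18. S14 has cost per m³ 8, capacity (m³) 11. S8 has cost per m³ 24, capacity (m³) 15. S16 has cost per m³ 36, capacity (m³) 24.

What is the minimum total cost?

2188

Use suppliers in increasing cost order.
S23 at 6: take all 18 m³ → 74 still needed.
S14 (8): use full 11 → 63 m³ to go.
S8 at 24: take all 15 m³ → 48 still needed.
Take 21 from SD at 30 → need 27 more.
Take 24 from S16 at 36 → need 3 more.
SW (46): take the remaining 3 → done.
Cost = 18×6 + 11×8 + 15×24 + 21×30 + 24×36 + 3×46 = 2188.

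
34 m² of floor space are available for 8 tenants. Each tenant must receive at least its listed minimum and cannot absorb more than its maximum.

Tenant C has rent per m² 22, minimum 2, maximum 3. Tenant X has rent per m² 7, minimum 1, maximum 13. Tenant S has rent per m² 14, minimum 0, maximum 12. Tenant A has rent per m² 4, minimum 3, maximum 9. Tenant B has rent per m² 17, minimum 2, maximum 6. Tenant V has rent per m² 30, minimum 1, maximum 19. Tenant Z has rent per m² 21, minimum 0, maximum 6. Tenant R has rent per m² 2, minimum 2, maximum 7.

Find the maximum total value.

777

Meeting every minimum uses 2+1+0+3+2+1+0+2 = 11 m², leaving 23.
Highest rent per m² first: Tenant V 30 > Tenant C 22 > Tenant Z 21 > Tenant B 17 > Tenant S 14 > Tenant X 7 > Tenant A 4 > Tenant R 2.
Tenant V: +18 to 19 (cap) ; 5 left.
Tenant C: +1 to 3 (cap) ; 4 left.
Tenant Z: +4 (room for 6) → 4. Pool exhausted.
Total = 22×3 + 7×1 + 4×3 + 17×2 + 30×19 + 21×4 + 2×2 = 777.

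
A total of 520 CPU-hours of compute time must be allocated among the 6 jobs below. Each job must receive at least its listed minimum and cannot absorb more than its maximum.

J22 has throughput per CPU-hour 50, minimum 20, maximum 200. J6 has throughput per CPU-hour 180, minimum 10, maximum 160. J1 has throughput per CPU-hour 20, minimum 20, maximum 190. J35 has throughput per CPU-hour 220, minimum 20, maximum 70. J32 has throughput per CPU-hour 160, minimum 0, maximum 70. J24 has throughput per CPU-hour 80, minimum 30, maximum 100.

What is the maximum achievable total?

68800

Meeting every minimum uses 20+10+20+20+0+30 = 100 CPU-hours, leaving 420.
Order the jobs by throughput per CPU-hour: J35 220 > J6 180 > J32 160 > J24 80 > J22 50 > J1 20.
Give J35 50 more to hit its cap of 70 → 370 left.
Give J6 150 more to hit its cap of 160 → 220 left.
J32: +70 to 70 (cap) → 150 left.
J24 takes 70 more to reach its cap of 100 → 80 left.
J22: +80 (room for 180) → 100. Pool exhausted.
Total = 50×100 + 180×160 + 20×20 + 220×70 + 160×70 + 80×100 = 68800.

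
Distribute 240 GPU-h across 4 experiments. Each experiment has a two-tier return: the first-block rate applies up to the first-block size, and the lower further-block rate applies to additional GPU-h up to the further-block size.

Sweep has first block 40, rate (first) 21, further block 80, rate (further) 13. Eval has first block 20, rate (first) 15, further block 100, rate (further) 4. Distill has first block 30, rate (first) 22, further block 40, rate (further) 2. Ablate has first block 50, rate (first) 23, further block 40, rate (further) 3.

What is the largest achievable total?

4070

Treat each block as its own option and order by rate: Ablate/tier1 23 > Distill/tier1 22 > Sweep/tier1 21 > Eval/tier1 15 > Sweep/tier2 13 > Eval/tier2 4 > Ablate/tier2 3 > Distill/tier2 2.
Fill Ablate tier1 block (50 at 23) → 190 left.
Fill Distill tier1 block (30 at 22) → 160 left.
Fill Sweep tier1 block (40 at 21) → 120 left.
Fill Eval tier1 block (20 at 15) → 100 left.
Fill Sweep tier2 block (80 at 13) → 20 left.
Eval tier2 at 4: only 20 left, fill 20.
Total = 23×50 + 22×30 + 21×40 + 15×20 + 13×80 + 4×20 = 4070.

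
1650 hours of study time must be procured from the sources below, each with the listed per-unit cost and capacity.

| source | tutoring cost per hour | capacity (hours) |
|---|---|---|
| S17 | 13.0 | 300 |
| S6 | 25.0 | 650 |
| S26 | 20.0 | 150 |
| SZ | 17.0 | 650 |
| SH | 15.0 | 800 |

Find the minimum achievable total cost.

25250

Cheapest first:
Take 300 from S17 at 13.0 ; need 1350 more.
SH (15.0): use full 800 ; 550 hours to go.
SZ at 17.0: take 550 of its 650 ; requirement met.
S26, S6: unused.
Cost = 300×13.0 + 800×15.0 + 550×17.0 = 25250.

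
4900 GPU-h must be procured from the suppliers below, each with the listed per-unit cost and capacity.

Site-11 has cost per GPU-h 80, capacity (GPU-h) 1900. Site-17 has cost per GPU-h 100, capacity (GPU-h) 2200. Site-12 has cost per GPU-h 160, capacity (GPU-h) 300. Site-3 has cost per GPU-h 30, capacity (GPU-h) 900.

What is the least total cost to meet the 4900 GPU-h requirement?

Cheapest first:
Take 900 from Site-3 at 30 ; need 4000 more.
Site-11 at 80: take all 1900 GPU-h ; 2100 still needed.
Take 2100 from Site-17 at 100 to finish.
Site-12: unused.
Cost = 900×30 + 1900×80 + 2100×100 = 389000.

389000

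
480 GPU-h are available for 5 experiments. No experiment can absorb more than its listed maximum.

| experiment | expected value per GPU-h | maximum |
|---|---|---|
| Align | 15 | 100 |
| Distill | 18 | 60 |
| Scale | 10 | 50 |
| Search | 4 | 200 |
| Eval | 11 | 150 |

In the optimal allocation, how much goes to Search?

120

Order the experiments by expected value per GPU-h: Distill 18 > Align 15 > Eval 11 > Scale 10 > Search 4.
Give Distill 60 to hit its cap of 60 ; 420 left.
Align: +100 to 100 (cap) ; 320 left.
Eval: +150 to 150 (cap) ; 170 left.
Give Scale 50 to hit its cap of 50 ; 120 left.
Search: +120 (room for 200) → 120. Pool exhausted.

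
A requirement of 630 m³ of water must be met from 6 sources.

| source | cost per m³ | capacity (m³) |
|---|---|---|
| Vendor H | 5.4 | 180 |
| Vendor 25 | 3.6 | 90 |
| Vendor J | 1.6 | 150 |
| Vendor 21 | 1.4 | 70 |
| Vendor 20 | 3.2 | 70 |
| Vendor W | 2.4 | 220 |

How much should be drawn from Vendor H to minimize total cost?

30

Fill from the cheapest source first.
Vendor 21 at 1.4: take all 70 m³ — 560 still needed.
Vendor J at 1.6: take all 150 m³ — 410 still needed.
Vendor W at 2.4: take all 220 m³ — 190 still needed.
Vendor 20 at 3.2: take all 70 m³ — 120 still needed.
Vendor 25 (3.6): use full 90 — 30 m³ to go.
Vendor H at 5.4: take 30 of its 180 — requirement met.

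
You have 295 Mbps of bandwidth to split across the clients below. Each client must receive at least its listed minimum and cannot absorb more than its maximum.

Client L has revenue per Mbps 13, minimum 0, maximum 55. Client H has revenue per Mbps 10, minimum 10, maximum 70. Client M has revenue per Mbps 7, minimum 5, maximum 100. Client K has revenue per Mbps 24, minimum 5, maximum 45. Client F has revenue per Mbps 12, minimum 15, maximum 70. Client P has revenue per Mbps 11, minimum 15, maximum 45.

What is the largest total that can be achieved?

Meeting every minimum uses 0+10+5+5+15+15 = 50 Mbps, leaving 245.
Highest revenue per Mbps first: Client K 24 > Client L 13 > Client F 12 > Client P 11 > Client H 10 > Client M 7.
Client K: +40 to 45 (cap) — 205 left.
Client L: +55 to 55 (cap) — 150 left.
Client F: +55 to 70 (cap) — 95 left.
Client P: +30 to 45 (cap) — 65 left.
Client H takes 60 more to reach its cap of 70 — 5 left.
Client M: +5 (room for 95) → 10. Pool exhausted.
Total = 13×55 + 10×70 + 7×10 + 24×45 + 12×70 + 11×45 = 3900.

3900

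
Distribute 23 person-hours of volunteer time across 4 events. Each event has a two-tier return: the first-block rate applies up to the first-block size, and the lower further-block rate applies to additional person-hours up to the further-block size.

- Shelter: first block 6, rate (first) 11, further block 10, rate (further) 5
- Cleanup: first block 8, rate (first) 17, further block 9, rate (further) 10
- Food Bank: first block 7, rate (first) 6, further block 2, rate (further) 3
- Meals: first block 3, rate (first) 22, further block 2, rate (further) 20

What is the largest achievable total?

Order all 8 blocks by rate: Meals/first 22 > Meals/second 20 > Cleanup/first 17 > Shelter/first 11 > Cleanup/second 10 > Food Bank/first 6 > Shelter/second 5 > Food Bank/second 3.
Meals/first (22): +3 → 20 left.
Fill Meals second block (2 at 20) → 18 left.
Cleanup first at 17: fill all 8 → 10 left.
Shelter/first (11): +6 → 4 left.
Cleanup second at 10: only 4 left, fill 4.
Total = 22×3 + 20×2 + 17×8 + 11×6 + 10×4 = 348.

348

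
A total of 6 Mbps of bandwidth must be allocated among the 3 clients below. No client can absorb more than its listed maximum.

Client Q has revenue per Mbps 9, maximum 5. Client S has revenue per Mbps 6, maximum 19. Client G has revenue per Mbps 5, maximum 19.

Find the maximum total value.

Rank by revenue per Mbps: Client Q 9 > Client S 6 > Client G 5.
Client Q: +5 to 5 (cap) ; 1 left.
Client S: +1 (room for 19) → 1. Pool exhausted.
Total = 9×5 + 6×1 = 51.

51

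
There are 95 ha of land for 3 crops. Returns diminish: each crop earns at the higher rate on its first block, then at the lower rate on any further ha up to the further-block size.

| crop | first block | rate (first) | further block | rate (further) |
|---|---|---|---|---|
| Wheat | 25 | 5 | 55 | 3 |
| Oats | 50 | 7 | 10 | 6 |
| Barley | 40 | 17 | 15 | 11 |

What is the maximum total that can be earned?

1125

Rank every tier by rate: Barley/T1 17 > Barley/T2 11 > Oats/T1 7 > Oats/T2 6 > Wheat/T1 5 > Wheat/T2 3.
Barley T1 at 17: fill all 40 — 55 left.
Barley/T2 (11): +15 — 40 left.
Oats/T1: +40 of 50 at 7; pool empty.
Total = 17×40 + 11×15 + 7×40 = 1125.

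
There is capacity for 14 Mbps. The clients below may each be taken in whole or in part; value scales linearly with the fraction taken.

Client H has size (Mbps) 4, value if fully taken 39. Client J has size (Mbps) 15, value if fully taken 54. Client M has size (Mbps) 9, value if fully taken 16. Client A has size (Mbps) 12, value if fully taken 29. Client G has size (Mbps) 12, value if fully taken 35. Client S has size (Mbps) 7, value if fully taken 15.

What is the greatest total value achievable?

75

Best value per unit of size first: Client H 39/4≈9.75, Client J 54/15≈3.6, Client G 35/12≈2.92, Client A 29/12≈2.42, Client S 15/7≈2.14, Client M 16/9≈1.78.
Client H: take in full, 4 Mbps for value 39 ; 10 left.
Fill the last 10 Mbps with part of Client J: 10/15 of it earns 36.
Total value = 75.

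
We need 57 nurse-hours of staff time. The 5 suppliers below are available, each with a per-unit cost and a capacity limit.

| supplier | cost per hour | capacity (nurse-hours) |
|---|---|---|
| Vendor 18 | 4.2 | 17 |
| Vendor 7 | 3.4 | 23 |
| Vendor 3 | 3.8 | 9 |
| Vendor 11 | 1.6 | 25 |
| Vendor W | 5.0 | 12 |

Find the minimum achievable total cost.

Fill from the cheapest supplier first.
Vendor 11 (1.6): use full 25 → 32 nurse-hours to go.
Take 23 from Vendor 7 at 3.4 → need 9 more.
Vendor 3 (3.8): use full 9 → 0 nurse-hours to go.
Vendor 18, Vendor W: unused.
Cost = 25×1.6 + 23×3.4 + 9×3.8 = 152.4.

152.4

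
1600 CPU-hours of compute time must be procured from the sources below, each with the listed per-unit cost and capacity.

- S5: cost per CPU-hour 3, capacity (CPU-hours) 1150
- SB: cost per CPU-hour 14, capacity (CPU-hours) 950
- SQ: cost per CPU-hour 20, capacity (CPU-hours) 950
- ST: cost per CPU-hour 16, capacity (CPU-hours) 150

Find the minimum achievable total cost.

9750

Use sources in increasing cost order.
S5 at 3: take all 1150 CPU-hours — 450 still needed.
SB at 14: take 450 of its 950 — requirement met.
ST, SQ: unused.
Cost = 1150×3 + 450×14 = 9750.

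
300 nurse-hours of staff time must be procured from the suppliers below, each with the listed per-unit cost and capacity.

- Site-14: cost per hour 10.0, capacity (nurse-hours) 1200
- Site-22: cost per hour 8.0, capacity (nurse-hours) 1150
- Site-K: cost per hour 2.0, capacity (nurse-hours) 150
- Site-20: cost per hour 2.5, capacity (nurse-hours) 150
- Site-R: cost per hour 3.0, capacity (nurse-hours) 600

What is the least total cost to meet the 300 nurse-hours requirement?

Fill from the cheapest supplier first.
Take 150 from Site-K at 2.0 ; need 150 more.
Take 150 from Site-20 at 2.5 ; need 0 more.
Site-R, Site-22, Site-14: unused.
Cost = 150×2.0 + 150×2.5 = 675.

675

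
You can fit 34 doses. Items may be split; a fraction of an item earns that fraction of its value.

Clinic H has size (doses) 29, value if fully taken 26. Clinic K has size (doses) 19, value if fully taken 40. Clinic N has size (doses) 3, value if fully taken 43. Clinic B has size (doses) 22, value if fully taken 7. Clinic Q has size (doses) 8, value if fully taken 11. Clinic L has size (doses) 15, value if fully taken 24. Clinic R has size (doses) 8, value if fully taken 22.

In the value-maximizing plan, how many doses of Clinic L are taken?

4

Sort by value density: Clinic N 43/3≈14.3, Clinic R 22/8≈2.75, Clinic K 40/19≈2.11, Clinic L 24/15≈1.6, Clinic Q 11/8≈1.38, Clinic H 26/29≈0.897, Clinic B 7/22≈0.318.
All 3 doses of Clinic N fit (value 43) ; 31 remain.
Take all of Clinic R (8 doses, value 22) ; 23 doses left.
Clinic K: take in full, 19 doses for value 40 ; 4 left.
Fill the last 4 doses with part of Clinic L: 4/15 of it earns 6.4.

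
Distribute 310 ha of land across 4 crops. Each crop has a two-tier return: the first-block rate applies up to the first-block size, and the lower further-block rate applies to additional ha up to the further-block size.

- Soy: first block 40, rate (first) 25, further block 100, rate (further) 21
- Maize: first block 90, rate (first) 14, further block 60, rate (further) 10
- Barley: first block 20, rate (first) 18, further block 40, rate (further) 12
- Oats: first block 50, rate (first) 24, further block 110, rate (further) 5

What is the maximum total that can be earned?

6040

Rank every tier by rate: Soy/first 25 > Oats/first 24 > Soy/second 21 > Barley/first 18 > Maize/first 14 > Barley/second 12 > Maize/second 10 > Oats/second 5.
Soy first at 25: fill all 40 — 270 left.
Oats/first (24): +50 — 220 left.
Soy/second (21): +100 — 120 left.
Barley/first (18): +20 — 100 left.
Maize first at 14: fill all 90 — 10 left.
Barley second at 12: only 10 left, fill 10.
Total = 25×40 + 24×50 + 21×100 + 18×20 + 14×90 + 12×10 = 6040.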